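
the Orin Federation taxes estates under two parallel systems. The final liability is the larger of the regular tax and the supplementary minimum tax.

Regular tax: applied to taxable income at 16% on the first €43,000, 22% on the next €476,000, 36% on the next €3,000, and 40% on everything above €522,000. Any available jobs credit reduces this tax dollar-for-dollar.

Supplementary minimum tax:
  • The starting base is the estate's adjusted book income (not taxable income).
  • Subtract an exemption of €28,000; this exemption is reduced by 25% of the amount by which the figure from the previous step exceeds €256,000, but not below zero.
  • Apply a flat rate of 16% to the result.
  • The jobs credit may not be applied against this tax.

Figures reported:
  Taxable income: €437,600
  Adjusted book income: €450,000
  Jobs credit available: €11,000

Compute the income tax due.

Regular tax:
  €43,000 × 16% = €6,880
  €394,600 × 22% = €86,812
  → €93,692
  Less jobs credit €11,000 → €82,692

Supplementary minimum tax:
  Base (adjusted book income): €450,000
  Exemption: 25% × (€450,000 − €256,000) = €48,500 ≥ €28,000, so the exemption is fully phased out
  Base: €450,000 − €0 = €450,000
  €450,000 × 16% = €72,000

€82,692 > €72,000, so the regular tax governs.

€82,692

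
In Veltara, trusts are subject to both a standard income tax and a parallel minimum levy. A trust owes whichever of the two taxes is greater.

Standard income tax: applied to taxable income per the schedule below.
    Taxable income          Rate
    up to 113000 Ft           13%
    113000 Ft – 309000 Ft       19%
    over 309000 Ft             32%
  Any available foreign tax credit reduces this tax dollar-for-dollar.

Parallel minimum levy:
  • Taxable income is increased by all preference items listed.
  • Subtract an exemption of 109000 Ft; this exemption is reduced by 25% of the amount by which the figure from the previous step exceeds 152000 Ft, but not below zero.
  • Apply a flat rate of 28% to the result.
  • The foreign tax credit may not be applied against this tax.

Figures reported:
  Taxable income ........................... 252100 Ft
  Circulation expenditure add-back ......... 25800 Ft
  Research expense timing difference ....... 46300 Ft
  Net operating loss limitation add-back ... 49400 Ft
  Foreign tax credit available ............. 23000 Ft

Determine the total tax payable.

Parallel minimum levy:
  Adjusted income: 252100 Ft + 25800 Ft + 46300 Ft + 49400 Ft = 373600 Ft
  Exemption: 109000 Ft − 25% × (373600 Ft − 152000 Ft) = 109000 Ft − 55400 Ft = 53600 Ft
  Base: 373600 Ft − 53600 Ft = 320000 Ft
  320000 Ft × 28% = 89600 Ft

Standard income tax:
  113000 Ft × 13% = 14690 Ft
  139100 Ft × 19% = 26429 Ft
  → 41119 Ft
  Less foreign tax credit 23000 Ft → 18119 Ft

89600 Ft > 18119 Ft, so the parallel minimum levy is the binding amount.

89600 Ft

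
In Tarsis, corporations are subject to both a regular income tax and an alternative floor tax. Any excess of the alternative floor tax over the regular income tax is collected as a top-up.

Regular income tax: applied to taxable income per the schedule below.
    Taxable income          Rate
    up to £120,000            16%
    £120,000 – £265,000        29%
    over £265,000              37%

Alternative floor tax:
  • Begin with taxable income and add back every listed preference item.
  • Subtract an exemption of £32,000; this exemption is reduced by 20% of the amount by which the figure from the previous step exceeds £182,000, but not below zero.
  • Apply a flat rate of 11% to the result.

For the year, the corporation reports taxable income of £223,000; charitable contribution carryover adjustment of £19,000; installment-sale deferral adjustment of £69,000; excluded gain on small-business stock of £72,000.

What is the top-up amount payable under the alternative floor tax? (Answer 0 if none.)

Regular income tax:
  £120,000 × 16% = £19,200
  £103,000 × 29% = £29,870
  → £49,070

Alternative floor tax:
  Adjusted income: £223,000 + £19,000 + £69,000 + £72,000 = £383,000
  Exemption: 20% × (£383,000 − £182,000) = £40,200 ≥ £32,000, so the exemption is fully phased out
  Base: £383,000 − £0 = £383,000
  £383,000 × 11% = £42,130

£42,130 ≤ £49,070, so no add-on is due.

£0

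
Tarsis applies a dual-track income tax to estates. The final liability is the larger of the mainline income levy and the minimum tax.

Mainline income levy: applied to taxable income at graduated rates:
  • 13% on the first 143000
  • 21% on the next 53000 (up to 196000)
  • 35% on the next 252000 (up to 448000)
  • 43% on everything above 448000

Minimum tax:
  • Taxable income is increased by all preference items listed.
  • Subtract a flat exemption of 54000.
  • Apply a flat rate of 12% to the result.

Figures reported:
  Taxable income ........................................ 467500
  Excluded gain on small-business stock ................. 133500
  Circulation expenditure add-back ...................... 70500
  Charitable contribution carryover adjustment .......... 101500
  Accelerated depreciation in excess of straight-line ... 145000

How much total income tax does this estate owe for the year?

Mainline income levy:
  143000 × 13% = 18590
  53000 × 21% = 11130
  252000 × 35% = 88200
  19500 × 43% = 8385
  → 126305

Minimum tax:
  Adjusted income: 467500 + 133500 + 70500 + 101500 + 145000 = 918000
  Less exemption 54000 → base 864000
  864000 × 12% = 103680

126305 > 103680, so the mainline income levy governs.

126305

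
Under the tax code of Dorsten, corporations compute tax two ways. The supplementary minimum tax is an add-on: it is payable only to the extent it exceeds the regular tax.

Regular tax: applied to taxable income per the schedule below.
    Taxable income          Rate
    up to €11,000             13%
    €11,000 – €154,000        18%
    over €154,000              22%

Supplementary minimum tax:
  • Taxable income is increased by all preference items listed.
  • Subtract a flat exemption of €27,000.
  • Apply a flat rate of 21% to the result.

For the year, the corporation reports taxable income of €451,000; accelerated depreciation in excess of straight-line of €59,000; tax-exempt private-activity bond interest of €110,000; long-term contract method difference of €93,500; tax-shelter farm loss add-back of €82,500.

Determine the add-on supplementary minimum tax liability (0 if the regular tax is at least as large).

€68,980

Regular tax:
  €11,000 × 13% = €1,430
  €143,000 × 18% = €25,740
  €297,000 × 22% = €65,340
  → €92,510

Supplementary minimum tax:
  Adjusted income: €451,000 + €59,000 + €110,000 + €93,500 + €82,500 = €796,000
  Less exemption €27,000 → base €769,000
  €769,000 × 21% = €161,490

Excess of supplementary minimum tax over regular tax: €161,490 − €92,510 = €68,980.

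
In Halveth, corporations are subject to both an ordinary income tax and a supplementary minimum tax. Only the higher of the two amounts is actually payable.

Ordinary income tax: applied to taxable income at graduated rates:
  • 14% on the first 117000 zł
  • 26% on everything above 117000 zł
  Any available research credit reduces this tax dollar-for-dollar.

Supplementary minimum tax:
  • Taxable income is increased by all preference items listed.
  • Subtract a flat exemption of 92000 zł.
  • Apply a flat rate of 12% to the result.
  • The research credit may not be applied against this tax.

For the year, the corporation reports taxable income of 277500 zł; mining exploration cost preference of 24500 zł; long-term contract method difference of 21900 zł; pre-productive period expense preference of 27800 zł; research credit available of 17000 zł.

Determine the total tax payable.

Ordinary income tax:
  117000 zł × 14% = 16380 zł
  160500 zł × 26% = 41730 zł
  → 58110 zł
  Less research credit 17000 zł → 41110 zł

Supplementary minimum tax:
  Adjusted income: 277500 zł + 24500 zł + 21900 zł + 27800 zł = 351700 zł
  Less exemption 92000 zł → base 259700 zł
  259700 zł × 12% = 31164 zł

41110 zł > 31164 zł, so the ordinary income tax governs.

41110 zł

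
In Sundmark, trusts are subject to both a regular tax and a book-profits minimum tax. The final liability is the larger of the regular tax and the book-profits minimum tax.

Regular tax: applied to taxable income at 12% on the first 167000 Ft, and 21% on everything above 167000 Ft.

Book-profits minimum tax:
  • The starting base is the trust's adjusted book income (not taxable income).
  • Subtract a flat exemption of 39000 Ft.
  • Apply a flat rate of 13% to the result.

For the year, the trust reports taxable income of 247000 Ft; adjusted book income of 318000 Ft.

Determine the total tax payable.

36840 Ft

Regular tax:
  167000 Ft × 12% = 20040 Ft
  80000 Ft × 21% = 16800 Ft
  → 36840 Ft

Book-profits minimum tax:
  Base (adjusted book income): 318000 Ft
  Less exemption 39000 Ft → base 279000 Ft
  279000 Ft × 13% = 36270 Ft

36840 Ft > 36270 Ft, so the regular tax governs.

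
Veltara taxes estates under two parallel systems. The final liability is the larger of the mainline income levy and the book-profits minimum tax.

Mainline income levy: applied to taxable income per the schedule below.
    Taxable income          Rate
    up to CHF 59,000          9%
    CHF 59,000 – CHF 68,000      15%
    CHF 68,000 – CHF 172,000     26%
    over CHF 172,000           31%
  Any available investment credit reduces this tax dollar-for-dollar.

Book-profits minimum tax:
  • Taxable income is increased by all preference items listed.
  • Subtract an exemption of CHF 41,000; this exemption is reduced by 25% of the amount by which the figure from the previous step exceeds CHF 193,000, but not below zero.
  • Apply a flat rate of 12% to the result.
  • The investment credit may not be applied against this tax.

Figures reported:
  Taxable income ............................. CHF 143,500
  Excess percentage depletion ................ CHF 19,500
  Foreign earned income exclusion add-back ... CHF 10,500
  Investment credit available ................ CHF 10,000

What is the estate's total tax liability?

Mainline income levy:
  CHF 59,000 × 9% = CHF 5,310
  CHF 9,000 × 15% = CHF 1,350
  CHF 75,500 × 26% = CHF 19,630
  → CHF 26,290
  Less investment credit CHF 10,000 → CHF 16,290

Book-profits minimum tax:
  Adjusted income: CHF 143,500 + CHF 19,500 + CHF 10,500 = CHF 173,500
  Exemption: CHF 173,500 ≤ CHF 193,000, so full CHF 41,000 applies
  Base: CHF 173,500 − CHF 41,000 = CHF 132,500
  CHF 132,500 × 12% = CHF 15,900

CHF 16,290 > CHF 15,900, so the mainline income levy governs.

CHF 16,290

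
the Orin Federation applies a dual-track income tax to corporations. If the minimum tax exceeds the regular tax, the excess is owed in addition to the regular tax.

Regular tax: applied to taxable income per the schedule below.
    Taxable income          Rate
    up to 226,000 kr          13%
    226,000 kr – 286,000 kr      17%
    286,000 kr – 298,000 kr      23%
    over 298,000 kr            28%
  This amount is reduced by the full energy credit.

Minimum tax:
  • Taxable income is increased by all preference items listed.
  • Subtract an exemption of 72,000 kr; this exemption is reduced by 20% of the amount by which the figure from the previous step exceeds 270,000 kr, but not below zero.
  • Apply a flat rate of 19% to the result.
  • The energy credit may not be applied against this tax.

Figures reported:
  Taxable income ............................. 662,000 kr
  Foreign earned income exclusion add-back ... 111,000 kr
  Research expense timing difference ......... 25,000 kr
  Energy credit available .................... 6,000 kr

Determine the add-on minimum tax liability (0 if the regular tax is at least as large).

13,360 kr

Minimum tax:
  Adjusted income: 662,000 kr + 111,000 kr + 25,000 kr = 798,000 kr
  Exemption: 20% × (798,000 kr − 270,000 kr) = 105,600 kr ≥ 72,000 kr, so the exemption is fully phased out
  Base: 798,000 kr − 0 kr = 798,000 kr
  798,000 kr × 19% = 151,620 kr

Regular tax:
  226,000 kr × 13% = 29,380 kr
  60,000 kr × 17% = 10,200 kr
  12,000 kr × 23% = 2,760 kr
  364,000 kr × 28% = 101,920 kr
  → 144,260 kr
  Less energy credit 6,000 kr → 138,260 kr

Excess of minimum tax over regular tax: 151,620 kr − 138,260 kr = 13,360 kr.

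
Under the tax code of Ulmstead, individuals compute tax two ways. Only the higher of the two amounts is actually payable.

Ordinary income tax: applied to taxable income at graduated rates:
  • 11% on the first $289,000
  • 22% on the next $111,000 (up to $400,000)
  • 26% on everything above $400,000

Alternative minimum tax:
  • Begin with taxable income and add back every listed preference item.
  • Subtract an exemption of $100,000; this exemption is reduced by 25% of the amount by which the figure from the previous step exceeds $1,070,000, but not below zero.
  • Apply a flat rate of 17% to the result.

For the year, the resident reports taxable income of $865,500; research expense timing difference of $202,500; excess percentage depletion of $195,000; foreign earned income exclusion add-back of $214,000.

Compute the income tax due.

Ordinary income tax:
  $289,000 × 11% = $31,790
  $111,000 × 22% = $24,420
  $465,500 × 26% = $121,030
  → $177,240

Alternative minimum tax:
  Adjusted income: $865,500 + $202,500 + $195,000 + $214,000 = $1,477,000
  Exemption: 25% × ($1,477,000 − $1,070,000) = $101,750 ≥ $100,000, so the exemption is fully phased out
  Base: $1,477,000 − $0 = $1,477,000
  $1,477,000 × 17% = $251,090

$251,090 > $177,240, so the alternative minimum tax is the binding amount.

$251,090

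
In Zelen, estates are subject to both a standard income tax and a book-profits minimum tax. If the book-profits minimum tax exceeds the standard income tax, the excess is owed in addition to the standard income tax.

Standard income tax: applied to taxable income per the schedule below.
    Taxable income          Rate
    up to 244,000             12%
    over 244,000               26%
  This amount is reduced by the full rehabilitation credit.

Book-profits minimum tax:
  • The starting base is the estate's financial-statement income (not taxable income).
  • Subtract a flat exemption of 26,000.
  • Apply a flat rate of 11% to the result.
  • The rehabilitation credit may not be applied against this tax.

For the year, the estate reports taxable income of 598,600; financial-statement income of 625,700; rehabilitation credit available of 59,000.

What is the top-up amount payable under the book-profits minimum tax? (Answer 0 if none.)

Standard income tax:
  244,000 × 12% = 29,280
  354,600 × 26% = 92,196
  → 121,476
  Less rehabilitation credit 59,000 → 62,476

Book-profits minimum tax:
  Base (financial-statement income): 625,700
  Less exemption 26,000 → base 599,700
  599,700 × 11% = 65,967

Excess of book-profits minimum tax over standard income tax: 65,967 − 62,476 = 3,491.

3,491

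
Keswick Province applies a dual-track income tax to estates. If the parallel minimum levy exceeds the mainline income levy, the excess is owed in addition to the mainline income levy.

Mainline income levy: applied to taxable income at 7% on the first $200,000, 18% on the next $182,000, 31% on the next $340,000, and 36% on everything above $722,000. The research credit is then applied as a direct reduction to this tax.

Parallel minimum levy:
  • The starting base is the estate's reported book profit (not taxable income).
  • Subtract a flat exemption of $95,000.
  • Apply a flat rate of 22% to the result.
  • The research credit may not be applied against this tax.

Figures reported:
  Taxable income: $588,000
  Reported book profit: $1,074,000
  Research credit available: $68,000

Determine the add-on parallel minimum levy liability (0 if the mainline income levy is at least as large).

Parallel minimum levy:
  Base (reported book profit): $1,074,000
  Less exemption $95,000 → base $979,000
  $979,000 × 22% = $215,380

Mainline income levy:
  $200,000 × 7% = $14,000
  $182,000 × 18% = $32,760
  $206,000 × 31% = $63,860
  → $110,620
  Less research credit $68,000 → $42,620

Excess of parallel minimum levy over mainline income levy: $215,380 − $42,620 = $172,760.

$172,760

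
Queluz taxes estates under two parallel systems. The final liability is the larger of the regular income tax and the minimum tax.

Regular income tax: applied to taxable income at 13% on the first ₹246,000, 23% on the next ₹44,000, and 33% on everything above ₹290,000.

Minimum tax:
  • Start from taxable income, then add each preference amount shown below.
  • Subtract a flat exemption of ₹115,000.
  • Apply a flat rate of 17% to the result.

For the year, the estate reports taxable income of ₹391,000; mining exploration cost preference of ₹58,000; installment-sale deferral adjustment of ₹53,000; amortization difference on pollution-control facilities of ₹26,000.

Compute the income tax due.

₹75,430

Regular income tax:
  ₹246,000 × 13% = ₹31,980
  ₹44,000 × 23% = ₹10,120
  ₹101,000 × 33% = ₹33,330
  → ₹75,430

Minimum tax:
  Adjusted income: ₹391,000 + ₹58,000 + ₹53,000 + ₹26,000 = ₹528,000
  Less exemption ₹115,000 → base ₹413,000
  ₹413,000 × 17% = ₹70,210

₹75,430 > ₹70,210, so the regular income tax governs.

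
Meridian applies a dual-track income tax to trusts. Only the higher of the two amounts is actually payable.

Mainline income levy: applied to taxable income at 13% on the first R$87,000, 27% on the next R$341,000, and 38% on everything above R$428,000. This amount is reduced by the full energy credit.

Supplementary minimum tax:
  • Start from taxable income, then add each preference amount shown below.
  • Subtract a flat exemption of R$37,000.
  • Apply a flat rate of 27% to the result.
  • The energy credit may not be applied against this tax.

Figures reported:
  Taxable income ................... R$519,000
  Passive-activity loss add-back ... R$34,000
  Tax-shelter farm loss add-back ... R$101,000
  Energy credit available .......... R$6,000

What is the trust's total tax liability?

Supplementary minimum tax:
  Adjusted income: R$519,000 + R$34,000 + R$101,000 = R$654,000
  Less exemption R$37,000 → base R$617,000
  R$617,000 × 27% = R$166,590

Mainline income levy:
  R$87,000 × 13% = R$11,310
  R$341,000 × 27% = R$92,070
  R$91,000 × 38% = R$34,580
  → R$137,960
  Less energy credit R$6,000 → R$131,960

R$166,590 > R$131,960, so the supplementary minimum tax is the binding amount.

R$166,590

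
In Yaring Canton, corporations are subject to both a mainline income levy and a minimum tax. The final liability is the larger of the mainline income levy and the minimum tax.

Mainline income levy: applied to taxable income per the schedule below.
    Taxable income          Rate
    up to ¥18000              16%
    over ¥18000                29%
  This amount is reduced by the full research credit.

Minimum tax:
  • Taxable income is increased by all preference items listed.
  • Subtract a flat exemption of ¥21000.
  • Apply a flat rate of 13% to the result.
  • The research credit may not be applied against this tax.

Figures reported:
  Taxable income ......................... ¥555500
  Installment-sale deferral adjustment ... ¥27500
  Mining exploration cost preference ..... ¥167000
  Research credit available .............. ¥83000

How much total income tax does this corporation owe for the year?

Mainline income levy:
  ¥18000 × 16% = ¥2880
  ¥537500 × 29% = ¥155875
  → ¥158755
  Less research credit ¥83000 → ¥75755

Minimum tax:
  Adjusted income: ¥555500 + ¥27500 + ¥167000 = ¥750000
  Less exemption ¥21000 → base ¥729000
  ¥729000 × 13% = ¥94770

¥94770 > ¥75755, so the minimum tax is the binding amount.

¥94770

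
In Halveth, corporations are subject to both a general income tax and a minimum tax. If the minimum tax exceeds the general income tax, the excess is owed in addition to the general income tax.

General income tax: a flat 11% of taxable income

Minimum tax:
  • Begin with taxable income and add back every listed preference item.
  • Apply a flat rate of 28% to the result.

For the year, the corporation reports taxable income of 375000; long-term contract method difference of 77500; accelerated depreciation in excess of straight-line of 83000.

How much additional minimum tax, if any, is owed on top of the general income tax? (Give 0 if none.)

108690

General income tax:
  375000 × 11% = 41250

Minimum tax:
  Adjusted income: 375000 + 77500 + 83000 = 535500
  535500 × 28% = 149940

Excess of minimum tax over general income tax: 149940 − 41250 = 108690.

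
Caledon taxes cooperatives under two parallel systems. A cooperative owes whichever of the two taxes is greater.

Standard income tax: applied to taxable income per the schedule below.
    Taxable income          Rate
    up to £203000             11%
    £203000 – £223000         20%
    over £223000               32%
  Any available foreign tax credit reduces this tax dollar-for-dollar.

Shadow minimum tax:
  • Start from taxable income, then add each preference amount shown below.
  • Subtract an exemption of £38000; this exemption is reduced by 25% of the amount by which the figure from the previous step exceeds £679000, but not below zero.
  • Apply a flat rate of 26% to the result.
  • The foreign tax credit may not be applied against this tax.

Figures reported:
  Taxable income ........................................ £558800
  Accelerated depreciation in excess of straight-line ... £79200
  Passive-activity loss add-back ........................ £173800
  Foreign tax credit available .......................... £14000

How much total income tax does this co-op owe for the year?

£209820

Shadow minimum tax:
  Adjusted income: £558800 + £79200 + £173800 = £811800
  Exemption: £38000 − 25% × (£811800 − £679000) = £38000 − £33200 = £4800
  Base: £811800 − £4800 = £807000
  £807000 × 26% = £209820

Standard income tax:
  £203000 × 11% = £22330
  £20000 × 20% = £4000
  £335800 × 32% = £107456
  → £133786
  Less foreign tax credit £14000 → £119786

£209820 > £119786, so the shadow minimum tax is the binding amount.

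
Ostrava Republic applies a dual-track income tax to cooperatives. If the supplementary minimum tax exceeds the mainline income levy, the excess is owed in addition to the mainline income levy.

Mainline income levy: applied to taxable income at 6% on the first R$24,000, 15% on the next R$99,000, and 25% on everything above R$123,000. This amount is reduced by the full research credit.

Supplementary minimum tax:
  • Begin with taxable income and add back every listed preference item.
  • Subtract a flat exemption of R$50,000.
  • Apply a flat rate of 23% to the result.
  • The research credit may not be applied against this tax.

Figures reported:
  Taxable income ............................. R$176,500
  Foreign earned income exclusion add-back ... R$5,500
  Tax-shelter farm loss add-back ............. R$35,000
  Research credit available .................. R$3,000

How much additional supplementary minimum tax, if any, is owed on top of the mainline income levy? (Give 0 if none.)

R$11,745

Mainline income levy:
  R$24,000 × 6% = R$1,440
  R$99,000 × 15% = R$14,850
  R$53,500 × 25% = R$13,375
  → R$29,665
  Less research credit R$3,000 → R$26,665

Supplementary minimum tax:
  Adjusted income: R$176,500 + R$5,500 + R$35,000 = R$217,000
  Less exemption R$50,000 → base R$167,000
  R$167,000 × 23% = R$38,410

Excess of supplementary minimum tax over mainline income levy: R$38,410 − R$26,665 = R$11,745.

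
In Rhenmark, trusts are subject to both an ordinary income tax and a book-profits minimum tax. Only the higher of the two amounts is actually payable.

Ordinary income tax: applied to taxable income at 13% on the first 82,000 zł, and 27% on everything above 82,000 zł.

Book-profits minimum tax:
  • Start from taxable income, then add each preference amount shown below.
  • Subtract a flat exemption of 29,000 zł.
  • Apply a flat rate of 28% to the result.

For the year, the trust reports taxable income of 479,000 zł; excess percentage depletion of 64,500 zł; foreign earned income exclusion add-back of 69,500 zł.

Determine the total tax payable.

Ordinary income tax:
  82,000 zł × 13% = 10,660 zł
  397,000 zł × 27% = 107,190 zł
  → 117,850 zł

Book-profits minimum tax:
  Adjusted income: 479,000 zł + 64,500 zł + 69,500 zł = 613,000 zł
  Less exemption 29,000 zł → base 584,000 zł
  584,000 zł × 28% = 163,520 zł

163,520 zł > 117,850 zł, so the book-profits minimum tax is the binding amount.

163,520 zł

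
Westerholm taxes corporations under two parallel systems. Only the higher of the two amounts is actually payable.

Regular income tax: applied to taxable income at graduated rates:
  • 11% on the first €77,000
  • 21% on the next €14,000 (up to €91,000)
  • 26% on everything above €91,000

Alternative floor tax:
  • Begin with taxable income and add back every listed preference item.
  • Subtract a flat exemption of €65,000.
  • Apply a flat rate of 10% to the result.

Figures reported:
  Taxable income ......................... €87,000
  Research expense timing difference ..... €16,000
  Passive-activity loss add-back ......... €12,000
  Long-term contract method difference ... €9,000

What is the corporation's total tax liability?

Regular income tax:
  €77,000 × 11% = €8,470
  €10,000 × 21% = €2,100
  → €10,570

Alternative floor tax:
  Adjusted income: €87,000 + €16,000 + €12,000 + €9,000 = €124,000
  Less exemption €65,000 → base €59,000
  €59,000 × 10% = €5,900

€10,570 > €5,900, so the regular income tax governs.

€10,570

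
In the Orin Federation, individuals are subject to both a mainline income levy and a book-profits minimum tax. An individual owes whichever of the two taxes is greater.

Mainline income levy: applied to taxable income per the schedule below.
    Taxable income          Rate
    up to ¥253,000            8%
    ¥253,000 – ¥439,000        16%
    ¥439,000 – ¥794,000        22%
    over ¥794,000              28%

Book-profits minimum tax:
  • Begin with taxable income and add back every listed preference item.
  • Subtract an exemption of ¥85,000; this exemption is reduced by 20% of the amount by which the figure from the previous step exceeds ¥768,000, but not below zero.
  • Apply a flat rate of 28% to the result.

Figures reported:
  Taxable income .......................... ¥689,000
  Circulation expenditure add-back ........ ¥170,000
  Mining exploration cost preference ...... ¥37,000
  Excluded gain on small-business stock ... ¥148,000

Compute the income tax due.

Mainline income levy:
  ¥253,000 × 8% = ¥20,240
  ¥186,000 × 16% = ¥29,760
  ¥250,000 × 22% = ¥55,000
  → ¥105,000

Book-profits minimum tax:
  Adjusted income: ¥689,000 + ¥170,000 + ¥37,000 + ¥148,000 = ¥1,044,000
  Exemption: ¥85,000 − 20% × (¥1,044,000 − ¥768,000) = ¥85,000 − ¥55,200 = ¥29,800
  Base: ¥1,044,000 − ¥29,800 = ¥1,014,200
  ¥1,014,200 × 28% = ¥283,976

¥283,976 > ¥105,000, so the book-profits minimum tax is the binding amount.

¥283,976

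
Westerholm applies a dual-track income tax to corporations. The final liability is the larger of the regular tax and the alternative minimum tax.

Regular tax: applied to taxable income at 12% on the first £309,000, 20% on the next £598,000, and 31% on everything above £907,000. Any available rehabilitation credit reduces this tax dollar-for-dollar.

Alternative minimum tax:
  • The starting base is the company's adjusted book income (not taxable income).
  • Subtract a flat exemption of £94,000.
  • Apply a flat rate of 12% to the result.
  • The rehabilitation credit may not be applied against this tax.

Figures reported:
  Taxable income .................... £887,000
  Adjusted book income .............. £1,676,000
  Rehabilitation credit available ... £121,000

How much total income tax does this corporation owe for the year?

Regular tax:
  £309,000 × 12% = £37,080
  £578,000 × 20% = £115,600
  → £152,680
  Less rehabilitation credit £121,000 → £31,680

Alternative minimum tax:
  Base (adjusted book income): £1,676,000
  Less exemption £94,000 → base £1,582,000
  £1,582,000 × 12% = £189,840

£189,840 > £31,680, so the alternative minimum tax is the binding amount.

£189,840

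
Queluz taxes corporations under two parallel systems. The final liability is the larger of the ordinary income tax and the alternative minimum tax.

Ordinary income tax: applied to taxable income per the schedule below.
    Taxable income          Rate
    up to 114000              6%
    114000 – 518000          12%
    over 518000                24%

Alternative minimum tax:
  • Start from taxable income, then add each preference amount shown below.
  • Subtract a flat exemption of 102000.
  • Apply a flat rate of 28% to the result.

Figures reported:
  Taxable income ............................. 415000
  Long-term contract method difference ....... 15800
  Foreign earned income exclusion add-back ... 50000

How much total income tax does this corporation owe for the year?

106064

Alternative minimum tax:
  Adjusted income: 415000 + 15800 + 50000 = 480800
  Less exemption 102000 → base 378800
  378800 × 28% = 106064

Ordinary income tax:
  114000 × 6% = 6840
  301000 × 12% = 36120
  → 42960

106064 > 42960, so the alternative minimum tax is the binding amount.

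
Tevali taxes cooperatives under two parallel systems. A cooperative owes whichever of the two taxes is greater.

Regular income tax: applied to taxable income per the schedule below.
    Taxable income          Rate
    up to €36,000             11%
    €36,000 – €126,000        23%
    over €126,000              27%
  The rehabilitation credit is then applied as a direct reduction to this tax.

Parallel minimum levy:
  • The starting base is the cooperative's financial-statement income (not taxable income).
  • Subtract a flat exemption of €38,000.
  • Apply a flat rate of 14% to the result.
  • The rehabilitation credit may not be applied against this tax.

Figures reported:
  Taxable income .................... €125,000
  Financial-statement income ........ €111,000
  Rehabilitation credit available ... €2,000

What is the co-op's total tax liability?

€22,430

Regular income tax:
  €36,000 × 11% = €3,960
  €89,000 × 23% = €20,470
  → €24,430
  Less rehabilitation credit €2,000 → €22,430

Parallel minimum levy:
  Base (financial-statement income): €111,000
  Less exemption €38,000 → base €73,000
  €73,000 × 14% = €10,220

€22,430 > €10,220, so the regular income tax governs.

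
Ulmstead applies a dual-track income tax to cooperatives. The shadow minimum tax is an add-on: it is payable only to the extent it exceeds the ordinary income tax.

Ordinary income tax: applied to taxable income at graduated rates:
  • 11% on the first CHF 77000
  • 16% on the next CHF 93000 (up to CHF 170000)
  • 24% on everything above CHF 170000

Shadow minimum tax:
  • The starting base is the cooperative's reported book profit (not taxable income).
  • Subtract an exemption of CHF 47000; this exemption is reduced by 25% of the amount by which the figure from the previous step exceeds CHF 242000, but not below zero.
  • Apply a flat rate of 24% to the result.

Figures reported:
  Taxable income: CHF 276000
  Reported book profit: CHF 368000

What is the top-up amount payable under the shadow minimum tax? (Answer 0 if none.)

CHF 35810

Shadow minimum tax:
  Base (reported book profit): CHF 368000
  Exemption: CHF 47000 − 25% × (CHF 368000 − CHF 242000) = CHF 47000 − CHF 31500 = CHF 15500
  Base: CHF 368000 − CHF 15500 = CHF 352500
  CHF 352500 × 24% = CHF 84600

Ordinary income tax:
  CHF 77000 × 11% = CHF 8470
  CHF 93000 × 16% = CHF 14880
  CHF 106000 × 24% = CHF 25440
  → CHF 48790

Excess of shadow minimum tax over ordinary income tax: CHF 84600 − CHF 48790 = CHF 35810.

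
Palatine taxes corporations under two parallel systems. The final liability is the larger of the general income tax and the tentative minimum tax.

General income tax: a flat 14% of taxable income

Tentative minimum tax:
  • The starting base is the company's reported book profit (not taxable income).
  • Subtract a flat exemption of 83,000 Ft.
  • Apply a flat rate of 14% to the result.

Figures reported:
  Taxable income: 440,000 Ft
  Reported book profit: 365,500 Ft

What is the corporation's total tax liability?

61,600 Ft

Tentative minimum tax:
  Base (reported book profit): 365,500 Ft
  Less exemption 83,000 Ft → base 282,500 Ft
  282,500 Ft × 14% = 39,550 Ft

General income tax:
  440,000 Ft × 14% = 61,600 Ft

61,600 Ft > 39,550 Ft, so the general income tax governs.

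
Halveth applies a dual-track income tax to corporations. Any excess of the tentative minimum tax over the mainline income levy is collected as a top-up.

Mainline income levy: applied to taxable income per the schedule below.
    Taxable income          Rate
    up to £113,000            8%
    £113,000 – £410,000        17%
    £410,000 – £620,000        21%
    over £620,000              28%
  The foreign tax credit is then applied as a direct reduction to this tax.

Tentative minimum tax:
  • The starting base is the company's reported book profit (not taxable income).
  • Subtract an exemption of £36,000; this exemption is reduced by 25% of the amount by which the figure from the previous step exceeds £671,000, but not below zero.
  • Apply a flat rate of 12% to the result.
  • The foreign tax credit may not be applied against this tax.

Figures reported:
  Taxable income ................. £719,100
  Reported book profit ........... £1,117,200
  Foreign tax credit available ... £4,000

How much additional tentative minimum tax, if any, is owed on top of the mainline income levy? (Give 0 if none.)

£6,686

Mainline income levy:
  £113,000 × 8% = £9,040
  £297,000 × 17% = £50,490
  £210,000 × 21% = £44,100
  £99,100 × 28% = £27,748
  → £131,378
  Less foreign tax credit £4,000 → £127,378

Tentative minimum tax:
  Base (reported book profit): £1,117,200
  Exemption: 25% × (£1,117,200 − £671,000) = £111,550 ≥ £36,000, so the exemption is fully phased out
  Base: £1,117,200 − £0 = £1,117,200
  £1,117,200 × 12% = £134,064

Excess of tentative minimum tax over mainline income levy: £134,064 − £127,378 = £6,686.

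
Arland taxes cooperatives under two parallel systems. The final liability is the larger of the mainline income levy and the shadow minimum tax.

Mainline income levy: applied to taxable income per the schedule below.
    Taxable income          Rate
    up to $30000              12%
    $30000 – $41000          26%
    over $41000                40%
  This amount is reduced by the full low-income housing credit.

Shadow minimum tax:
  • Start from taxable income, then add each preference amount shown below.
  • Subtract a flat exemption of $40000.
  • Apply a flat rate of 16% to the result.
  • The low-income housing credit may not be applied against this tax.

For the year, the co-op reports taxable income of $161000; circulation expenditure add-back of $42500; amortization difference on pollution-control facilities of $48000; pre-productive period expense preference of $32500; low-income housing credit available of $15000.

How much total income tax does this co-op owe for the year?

Mainline income levy:
  $30000 × 12% = $3600
  $11000 × 26% = $2860
  $120000 × 40% = $48000
  → $54460
  Less low-income housing credit $15000 → $39460

Shadow minimum tax:
  Adjusted income: $161000 + $42500 + $48000 + $32500 = $284000
  Less exemption $40000 → base $244000
  $244000 × 16% = $39040

$39460 > $39040, so the mainline income levy governs.

$39460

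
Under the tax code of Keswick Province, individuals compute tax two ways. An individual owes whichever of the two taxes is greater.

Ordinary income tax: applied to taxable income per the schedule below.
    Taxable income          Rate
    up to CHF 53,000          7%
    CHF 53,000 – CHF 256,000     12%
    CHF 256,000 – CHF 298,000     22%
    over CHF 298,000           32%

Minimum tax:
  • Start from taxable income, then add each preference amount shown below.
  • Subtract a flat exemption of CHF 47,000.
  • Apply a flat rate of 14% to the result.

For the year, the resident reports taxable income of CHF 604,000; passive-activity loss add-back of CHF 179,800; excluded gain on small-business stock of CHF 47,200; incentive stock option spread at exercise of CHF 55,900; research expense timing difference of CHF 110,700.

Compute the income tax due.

CHF 135,230

Ordinary income tax:
  CHF 53,000 × 7% = CHF 3,710
  CHF 203,000 × 12% = CHF 24,360
  CHF 42,000 × 22% = CHF 9,240
  CHF 306,000 × 32% = CHF 97,920
  → CHF 135,230

Minimum tax:
  Adjusted income: CHF 604,000 + CHF 179,800 + CHF 47,200 + CHF 55,900 + CHF 110,700 = CHF 997,600
  Less exemption CHF 47,000 → base CHF 950,600
  CHF 950,600 × 14% = CHF 133,084

CHF 135,230 > CHF 133,084, so the ordinary income tax governs.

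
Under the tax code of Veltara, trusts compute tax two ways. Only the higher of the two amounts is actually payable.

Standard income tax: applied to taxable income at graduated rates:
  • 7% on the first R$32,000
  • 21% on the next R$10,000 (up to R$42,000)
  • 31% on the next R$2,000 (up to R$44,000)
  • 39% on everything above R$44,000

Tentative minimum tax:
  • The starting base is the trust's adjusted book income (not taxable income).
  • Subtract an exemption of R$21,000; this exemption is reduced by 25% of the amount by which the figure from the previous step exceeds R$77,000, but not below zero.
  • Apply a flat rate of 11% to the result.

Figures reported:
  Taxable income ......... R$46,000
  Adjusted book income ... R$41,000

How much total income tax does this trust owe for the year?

Tentative minimum tax:
  Base (adjusted book income): R$41,000
  Exemption: R$41,000 ≤ R$77,000, so full R$21,000 applies
  Base: R$41,000 − R$21,000 = R$20,000
  R$20,000 × 11% = R$2,200

Standard income tax:
  R$32,000 × 7% = R$2,240
  R$10,000 × 21% = R$2,100
  R$2,000 × 31% = R$620
  R$2,000 × 39% = R$780
  → R$5,740

R$5,740 > R$2,200, so the standard income tax governs.

R$5,740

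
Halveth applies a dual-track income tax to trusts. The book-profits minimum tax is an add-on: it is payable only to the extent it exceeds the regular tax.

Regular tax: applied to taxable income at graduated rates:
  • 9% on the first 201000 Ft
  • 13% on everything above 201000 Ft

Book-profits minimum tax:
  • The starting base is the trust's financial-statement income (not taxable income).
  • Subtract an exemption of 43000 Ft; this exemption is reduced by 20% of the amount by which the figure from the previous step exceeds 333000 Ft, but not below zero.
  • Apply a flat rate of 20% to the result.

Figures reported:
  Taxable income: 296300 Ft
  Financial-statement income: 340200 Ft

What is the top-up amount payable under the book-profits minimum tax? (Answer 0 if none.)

Regular tax:
  201000 Ft × 9% = 18090 Ft
  95300 Ft × 13% = 12389 Ft
  → 30479 Ft

Book-profits minimum tax:
  Base (financial-statement income): 340200 Ft
  Exemption: 43000 Ft − 20% × (340200 Ft − 333000 Ft) = 43000 Ft − 1440 Ft = 41560 Ft
  Base: 340200 Ft − 41560 Ft = 298640 Ft
  298640 Ft × 20% = 59728 Ft

Excess of book-profits minimum tax over regular tax: 59728 Ft − 30479 Ft = 29249 Ft.

29249 Ft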